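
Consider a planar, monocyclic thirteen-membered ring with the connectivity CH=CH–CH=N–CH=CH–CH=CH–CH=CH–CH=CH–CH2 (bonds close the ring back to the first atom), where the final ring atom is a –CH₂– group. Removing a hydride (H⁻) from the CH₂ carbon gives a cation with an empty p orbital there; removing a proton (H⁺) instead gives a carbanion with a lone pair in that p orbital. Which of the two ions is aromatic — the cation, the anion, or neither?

In either ion the ring is fully conjugated: every atom, including the new sp² carbon, supplies a p orbital.
Cation: 6 × 2 + 0 = 12 π electrons → 4(3), antiaromatic.
Anion: 6 × 2 + 2 = 14 π electrons → 4(3)+2, aromatic.

The anion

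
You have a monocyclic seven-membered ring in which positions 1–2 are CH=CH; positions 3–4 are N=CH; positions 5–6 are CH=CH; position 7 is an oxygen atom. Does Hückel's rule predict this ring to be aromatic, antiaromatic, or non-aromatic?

Antiaromatic

All ring atoms are sp² and supply a p orbital to the ring (each doubly-bonded ring atom is sp² with one p-orbital electron; each sp² =N– keeps its lone pair in-plane and puts one electron into the π system; the oxygen donates one lone pair from its p orbital); the conjugation is uninterrupted.
π-electron count: 3 × 2 = 6 from the double-bond units + 2 from the O atom = 8.
A 4n π count (8, n = 2) in a planar conjugated ring means antiaromatic.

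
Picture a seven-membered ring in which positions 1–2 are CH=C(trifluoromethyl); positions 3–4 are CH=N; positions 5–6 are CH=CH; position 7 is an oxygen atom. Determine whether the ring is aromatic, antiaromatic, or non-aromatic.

All ring atoms are sp² and supply a p orbital to the ring (each doubly-bonded ring atom is sp² with one p-orbital electron; each sp² =N– keeps its lone pair in-plane and puts one electron into the π system; the oxygen donates one lone pair from its p orbital); the conjugation is uninterrupted.
Adding the contributions, 3 × 2 = 6 from the double-bond units + 2 from the O atom = 8.
8 is a 4n count (n = 2), so the planar conjugated ring is antiaromatic.

Antiaromatic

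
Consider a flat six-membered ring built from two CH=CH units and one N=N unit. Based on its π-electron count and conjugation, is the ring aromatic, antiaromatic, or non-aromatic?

Aromatic

Check conjugation: each doubly-bonded ring atom is sp² with one p-orbital electron; each sp² =N– keeps its lone pair in-plane and puts one electron into the π system — every position has a p orbital, so the cyclic π system is continuous.
π-electron count: 3 × 2 = 6 from the 3 double-bond units.
6 = 4(1) + 2, which satisfies Hückel's 4n+2 rule.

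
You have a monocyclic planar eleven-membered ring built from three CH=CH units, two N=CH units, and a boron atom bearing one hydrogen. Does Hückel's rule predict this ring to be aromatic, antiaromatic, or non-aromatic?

Aromatic

All ring atoms are sp² and supply a p orbital to the ring (each doubly-bonded ring atom is sp² with one p-orbital electron; each =N– nitrogen is pyridine-type (lone pair in the sp² plane, one electron in the p orbital); the boron has an empty p orbital); the conjugation is uninterrupted.
Adding the contributions, 5 × 2 = 10 from the double-bond units + 0 from the BH atom = 10.
10 = 4(2) + 2, which satisfies Hückel's 4n+2 rule.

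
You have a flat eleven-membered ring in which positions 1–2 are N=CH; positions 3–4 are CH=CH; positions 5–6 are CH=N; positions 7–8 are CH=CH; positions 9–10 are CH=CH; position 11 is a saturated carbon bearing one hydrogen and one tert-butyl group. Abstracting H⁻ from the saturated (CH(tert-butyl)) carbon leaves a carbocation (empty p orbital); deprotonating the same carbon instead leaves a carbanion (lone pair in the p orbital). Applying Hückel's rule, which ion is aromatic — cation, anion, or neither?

Once that carbon is sp², every ring atom has a p orbital and both ions are fully conjugated.
Cation: 5 × 2 + 0 = 10 π electrons → 4(2)+2, aromatic.
Anion: 5 × 2 + 2 = 12 π electrons → 4(3), antiaromatic.

The cation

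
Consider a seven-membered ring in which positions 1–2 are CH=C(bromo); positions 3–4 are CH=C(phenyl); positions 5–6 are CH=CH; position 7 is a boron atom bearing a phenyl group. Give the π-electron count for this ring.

6

The p orbitals form a continuous loop: every atom in a ring double bond is sp² and brings one electron to the p orbital; the boron has an empty p orbital. The ring is fully conjugated.
Counting π electrons: 3 × 2 = 6 from the double-bond units + 0 from the B(phenyl) atom = 6.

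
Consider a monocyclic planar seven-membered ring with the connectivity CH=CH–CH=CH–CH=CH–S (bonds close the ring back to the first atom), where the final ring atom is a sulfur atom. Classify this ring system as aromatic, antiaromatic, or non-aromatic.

Check conjugation: each doubly-bonded ring atom is sp² with one p-orbital electron; the sulfur donates one lone pair from its p orbital — every position has a p orbital, so the cyclic π system is continuous.
π-electron count: 3 × 2 = 6 from the double-bond units + 2 from the S atom = 8.
8 = 4(2); a planar, fully conjugated 4n system is antiaromatic.

Antiaromatic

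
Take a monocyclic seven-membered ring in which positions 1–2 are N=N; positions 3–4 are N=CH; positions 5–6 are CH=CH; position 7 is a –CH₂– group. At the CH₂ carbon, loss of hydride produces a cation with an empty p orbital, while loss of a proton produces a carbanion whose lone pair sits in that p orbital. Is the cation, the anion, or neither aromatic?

The cation

Once that carbon is sp², every ring atom has a p orbital and both ions are fully conjugated.
Cation: 3 × 2 + 0 = 6 π electrons → 4(1)+2, aromatic.
Anion: 3 × 2 + 2 = 8 π electrons → 4(2), antiaromatic.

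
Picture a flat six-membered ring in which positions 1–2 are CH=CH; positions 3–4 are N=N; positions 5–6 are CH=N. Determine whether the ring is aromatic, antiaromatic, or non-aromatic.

Aromatic

Every ring atom contributes a p orbital perpendicular to the ring (each doubly-bonded ring atom is sp² with one p-orbital electron; the doubly-bonded nitrogens are pyridine-type — their lone pairs lie in the ring plane, leaving one electron in the p orbital), so the π system is cyclic and fully conjugated.
π-electron count: 3 × 2 = 6 from the 3 double-bond units.
6 = 4(1) + 2, which satisfies Hückel's 4n+2 rule.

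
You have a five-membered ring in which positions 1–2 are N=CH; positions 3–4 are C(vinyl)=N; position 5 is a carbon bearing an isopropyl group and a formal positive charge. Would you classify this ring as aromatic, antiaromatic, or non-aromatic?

Antiaromatic

All ring atoms are sp² and supply a p orbital to the ring (the double-bond atoms are sp², each contributing one p electron; each sp² =N– keeps its lone pair in-plane and puts one electron into the π system; the carbocation has an empty p orbital); the conjugation is uninterrupted.
Counting π electrons: 2 × 2 = 4 from the double-bond units + 0 from the C(isopropyl)(+) atom = 4.
4 = 4(1); a planar, fully conjugated 4n system is antiaromatic.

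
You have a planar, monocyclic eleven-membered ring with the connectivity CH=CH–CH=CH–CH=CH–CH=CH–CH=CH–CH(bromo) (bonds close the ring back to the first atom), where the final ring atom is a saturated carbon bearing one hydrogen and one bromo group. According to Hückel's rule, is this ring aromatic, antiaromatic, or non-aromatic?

At the CH(bromo) position, that saturated carbon is sp³ and has no p orbital in the ring π system; the ring's p-orbital overlap is broken there.
Hückel's rule only applies to fully conjugated rings, so this one is simply non-aromatic.

Non-aromatic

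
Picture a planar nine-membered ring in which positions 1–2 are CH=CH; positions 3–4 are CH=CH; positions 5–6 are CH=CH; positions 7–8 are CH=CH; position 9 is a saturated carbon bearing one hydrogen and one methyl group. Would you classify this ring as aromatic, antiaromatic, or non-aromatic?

Non-aromatic

The CH(methyl) carbon is saturated: that saturated carbon is sp³ and has no p orbital in the ring π system. Conjugation is not continuous around the ring.
Hückel's rule only applies to fully conjugated rings, so this one is simply non-aromatic.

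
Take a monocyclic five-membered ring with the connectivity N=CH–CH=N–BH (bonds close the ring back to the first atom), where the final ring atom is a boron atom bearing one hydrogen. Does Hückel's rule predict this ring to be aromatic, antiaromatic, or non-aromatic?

Antiaromatic

The p orbitals form a continuous loop: each doubly-bonded ring atom is sp² with one p-orbital electron; each sp² =N– keeps its lone pair in-plane and puts one electron into the π system; the boron has an empty p orbital. The ring is fully conjugated.
Adding the contributions, 2 × 2 = 4 from the double-bond units + 0 from the BH atom = 4.
4 = 4(1); a planar, fully conjugated 4n system is antiaromatic.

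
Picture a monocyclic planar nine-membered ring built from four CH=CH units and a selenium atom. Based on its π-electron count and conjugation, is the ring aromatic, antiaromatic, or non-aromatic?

Aromatic

All ring atoms are sp² and supply a p orbital to the ring (each doubly-bonded ring atom is sp² with one p-orbital electron; the selenium donates one lone pair from its p orbital); the conjugation is uninterrupted.
Adding the contributions, 4 × 2 = 8 from the double-bond units + 2 from the Se atom = 10.
Since 10 = 4·2 + 2, the ring meets the 4n+2 criterion.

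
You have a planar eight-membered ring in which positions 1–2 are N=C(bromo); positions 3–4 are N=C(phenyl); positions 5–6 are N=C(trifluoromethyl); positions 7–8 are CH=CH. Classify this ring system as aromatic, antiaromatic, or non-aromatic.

Antiaromatic

All ring atoms are sp² and supply a p orbital to the ring (the double-bond atoms are sp², each contributing one p electron; each =N– nitrogen is pyridine-type (lone pair in the sp² plane, one electron in the p orbital)); the conjugation is uninterrupted.
π-electron count: 4 × 2 = 8 from the 4 double-bond units.
With 8 = 4·2 π electrons, Hückel's rule classifies the planar ring as antiaromatic.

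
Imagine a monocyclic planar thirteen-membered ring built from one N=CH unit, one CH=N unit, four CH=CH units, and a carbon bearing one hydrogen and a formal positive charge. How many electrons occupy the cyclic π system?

12

The p orbitals form a continuous loop: each doubly-bonded ring atom is sp² with one p-orbital electron; each sp² =N– keeps its lone pair in-plane and puts one electron into the π system; the carbocation has an empty p orbital. The ring is fully conjugated.
Adding the contributions, 6 × 2 = 12 from the double-bond units + 0 from the CH(+) atom = 12.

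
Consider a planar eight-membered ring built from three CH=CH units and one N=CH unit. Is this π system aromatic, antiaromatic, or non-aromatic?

Check conjugation: each doubly-bonded ring atom is sp² with one p-orbital electron; each =N– nitrogen is pyridine-type (lone pair in the sp² plane, one electron in the p orbital) — every position has a p orbital, so the cyclic π system is continuous.
Adding the contributions, 4 × 2 = 8 from the 4 double-bond units.
8 is a 4n count (n = 2), so the planar conjugated ring is antiaromatic.

Antiaromatic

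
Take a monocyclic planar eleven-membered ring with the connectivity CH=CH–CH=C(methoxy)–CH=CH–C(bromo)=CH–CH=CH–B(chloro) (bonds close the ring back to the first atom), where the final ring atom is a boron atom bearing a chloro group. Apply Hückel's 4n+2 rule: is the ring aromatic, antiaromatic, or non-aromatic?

Aromatic

Check conjugation: every atom in a ring double bond is sp² and brings one electron to the p orbital; the boron has an empty p orbital — every position has a p orbital, so the cyclic π system is continuous.
Adding the contributions, 5 × 2 = 10 from the double-bond units + 0 from the B(chloro) atom = 10.
With 10 π electrons (n = 2), the Hückel 4n+2 condition holds.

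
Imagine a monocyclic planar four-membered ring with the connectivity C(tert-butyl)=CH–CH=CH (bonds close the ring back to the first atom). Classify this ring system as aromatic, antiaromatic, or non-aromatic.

All ring atoms are sp² and supply a p orbital to the ring (every atom in a ring double bond is sp² and brings one electron to the p orbital); the conjugation is uninterrupted.
Counting π electrons: 2 × 2 = 4 from the 2 double-bond units.
A 4n π count (4, n = 1) in a planar conjugated ring means antiaromatic.

Antiaromatic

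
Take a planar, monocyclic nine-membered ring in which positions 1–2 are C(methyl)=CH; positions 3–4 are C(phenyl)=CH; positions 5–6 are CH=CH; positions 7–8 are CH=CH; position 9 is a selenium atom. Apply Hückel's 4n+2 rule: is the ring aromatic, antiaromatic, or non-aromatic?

All ring atoms are sp² and supply a p orbital to the ring (the double-bond atoms are sp², each contributing one p electron; the selenium donates one lone pair from its p orbital); the conjugation is uninterrupted.
π-electron count: 4 × 2 = 8 from the double-bond units + 2 from the Se atom = 10.
Since 10 = 4·2 + 2, the ring meets the 4n+2 criterion.

Aromatic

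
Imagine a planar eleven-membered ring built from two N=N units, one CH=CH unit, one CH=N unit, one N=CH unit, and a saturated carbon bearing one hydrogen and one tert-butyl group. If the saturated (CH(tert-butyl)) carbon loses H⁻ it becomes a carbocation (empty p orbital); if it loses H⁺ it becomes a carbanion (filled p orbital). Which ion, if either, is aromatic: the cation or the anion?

The cation

In both ions every ring atom is sp² and contributes a p orbital, so both rings are fully conjugated.
Cation: 5 × 2 + 0 = 10 π electrons → 4(2)+2, aromatic.
Anion: 5 × 2 + 2 = 12 π electrons → 4(3), antiaromatic.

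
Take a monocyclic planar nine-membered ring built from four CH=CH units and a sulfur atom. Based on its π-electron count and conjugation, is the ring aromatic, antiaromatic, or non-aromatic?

Check conjugation: every atom in a ring double bond is sp² and brings one electron to the p orbital; the sulfur donates one lone pair from its p orbital — every position has a p orbital, so the cyclic π system is continuous.
Tallying contributions gives 4 × 2 = 8 from the double-bond units + 2 from the S atom = 10.
That gives a 4n+2 count (10, n = 2).

Aromatic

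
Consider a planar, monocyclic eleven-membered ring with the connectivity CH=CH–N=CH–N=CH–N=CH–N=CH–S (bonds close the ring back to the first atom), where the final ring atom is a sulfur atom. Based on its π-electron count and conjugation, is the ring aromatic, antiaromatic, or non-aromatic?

Antiaromatic

Every ring atom contributes a p orbital perpendicular to the ring (each doubly-bonded ring atom is sp² with one p-orbital electron; the doubly-bonded nitrogens are pyridine-type — their lone pairs lie in the ring plane, leaving one electron in the p orbital; the sulfur donates one lone pair from its p orbital), so the π system is cyclic and fully conjugated.
Counting π electrons: 5 × 2 = 10 from the double-bond units + 2 from the S atom = 12.
With 12 = 4·3 π electrons, Hückel's rule classifies the planar ring as antiaromatic.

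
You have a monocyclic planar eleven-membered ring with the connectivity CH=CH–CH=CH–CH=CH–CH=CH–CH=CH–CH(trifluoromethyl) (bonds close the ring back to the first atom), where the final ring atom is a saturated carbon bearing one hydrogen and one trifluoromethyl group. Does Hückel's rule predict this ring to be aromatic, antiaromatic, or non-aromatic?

The CH(trifluoromethyl) carbon is saturated: that saturated carbon is sp³ and has no p orbital in the ring π system. Conjugation is not continuous around the ring.
Without a continuous loop of overlapping p orbitals the Hückel electron count never comes into play.

Non-aromatic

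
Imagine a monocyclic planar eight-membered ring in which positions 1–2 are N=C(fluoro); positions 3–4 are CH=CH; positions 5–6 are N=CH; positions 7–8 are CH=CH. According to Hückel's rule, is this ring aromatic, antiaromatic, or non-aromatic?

Antiaromatic

Every ring atom contributes a p orbital perpendicular to the ring (each doubly-bonded ring atom is sp² with one p-orbital electron; each sp² =N– keeps its lone pair in-plane and puts one electron into the π system), so the π system is cyclic and fully conjugated.
Adding the contributions, 4 × 2 = 8 from the 4 double-bond units.
With 8 = 4·2 π electrons, Hückel's rule classifies the planar ring as antiaromatic.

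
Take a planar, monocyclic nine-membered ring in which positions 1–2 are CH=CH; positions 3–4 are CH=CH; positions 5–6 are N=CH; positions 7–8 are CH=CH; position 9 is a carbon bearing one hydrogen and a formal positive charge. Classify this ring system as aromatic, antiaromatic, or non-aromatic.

Antiaromatic

Every ring atom contributes a p orbital perpendicular to the ring (every atom in a ring double bond is sp² and brings one electron to the p orbital; the doubly-bonded nitrogens are pyridine-type — their lone pairs lie in the ring plane, leaving one electron in the p orbital; the carbocation has an empty p orbital), so the π system is cyclic and fully conjugated.
Tallying contributions gives 4 × 2 = 8 from the double-bond units + 0 from the CH(+) atom = 8.
With 8 = 4·2 π electrons, Hückel's rule classifies the planar ring as antiaromatic.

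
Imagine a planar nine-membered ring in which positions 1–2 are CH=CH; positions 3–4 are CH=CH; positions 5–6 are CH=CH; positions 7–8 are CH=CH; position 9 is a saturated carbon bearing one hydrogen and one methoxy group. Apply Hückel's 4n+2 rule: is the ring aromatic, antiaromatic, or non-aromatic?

Non-aromatic

The CH(methoxy) carbon is saturated: that saturated carbon is sp³ and has no p orbital in the ring π system. Conjugation is not continuous around the ring.
Without a continuous loop of overlapping p orbitals the Hückel electron count never comes into play.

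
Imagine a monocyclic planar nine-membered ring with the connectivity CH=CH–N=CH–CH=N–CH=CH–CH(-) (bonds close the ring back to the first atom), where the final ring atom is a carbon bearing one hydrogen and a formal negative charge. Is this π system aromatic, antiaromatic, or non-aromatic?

The p orbitals form a continuous loop: each doubly-bonded ring atom is sp² with one p-orbital electron; the doubly-bonded nitrogens are pyridine-type — their lone pairs lie in the ring plane, leaving one electron in the p orbital; the carbanion's lone pair occupies the p orbital. The ring is fully conjugated.
π-electron count: 4 × 2 = 8 from the double-bond units + 2 from the CH(-) atom = 10.
With 10 π electrons (n = 2), the Hückel 4n+2 condition holds.

Aromatic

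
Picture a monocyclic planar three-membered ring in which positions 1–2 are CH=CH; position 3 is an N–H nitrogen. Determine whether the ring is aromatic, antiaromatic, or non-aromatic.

Antiaromatic

The p orbitals form a continuous loop: every atom in a ring double bond is sp² and brings one electron to the p orbital; the pyrrole-type nitrogen donates its lone pair from the p orbital. The ring is fully conjugated.
π-electron count: 1 × 2 = 2 from the double-bond unit + 2 from the NH atom = 4.
A 4n π count (4, n = 1) in a planar conjugated ring means antiaromatic.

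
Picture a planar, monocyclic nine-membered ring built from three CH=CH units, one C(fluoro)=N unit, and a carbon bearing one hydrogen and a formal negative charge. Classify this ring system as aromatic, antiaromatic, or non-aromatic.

Aromatic

Every ring atom contributes a p orbital perpendicular to the ring (each doubly-bonded ring atom is sp² with one p-orbital electron; each =N– nitrogen is pyridine-type (lone pair in the sp² plane, one electron in the p orbital); the carbanion's lone pair occupies the p orbital), so the π system is cyclic and fully conjugated.
Adding the contributions, 4 × 2 = 8 from the double-bond units + 2 from the CH(-) atom = 10.
10 = 4(2) + 2, which satisfies Hückel's 4n+2 rule.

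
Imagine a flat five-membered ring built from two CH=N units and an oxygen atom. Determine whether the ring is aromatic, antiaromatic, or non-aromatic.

Aromatic

The p orbitals form a continuous loop: each doubly-bonded ring atom is sp² with one p-orbital electron; each =N– nitrogen is pyridine-type (lone pair in the sp² plane, one electron in the p orbital); the oxygen donates one lone pair from its p orbital. The ring is fully conjugated.
π-electron count: 2 × 2 = 4 from the double-bond units + 2 from the O atom = 6.
Since 6 = 4·1 + 2, the ring meets the 4n+2 criterion.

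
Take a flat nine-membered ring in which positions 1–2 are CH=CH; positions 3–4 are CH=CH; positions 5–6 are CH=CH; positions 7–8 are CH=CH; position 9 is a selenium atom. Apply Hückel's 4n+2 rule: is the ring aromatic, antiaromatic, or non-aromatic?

Every ring atom contributes a p orbital perpendicular to the ring (the double-bond atoms are sp², each contributing one p electron; the selenium donates one lone pair from its p orbital), so the π system is cyclic and fully conjugated.
Adding the contributions, 4 × 2 = 8 from the double-bond units + 2 from the Se atom = 10.
Since 10 = 4·2 + 2, the ring meets the 4n+2 criterion.

Aromatic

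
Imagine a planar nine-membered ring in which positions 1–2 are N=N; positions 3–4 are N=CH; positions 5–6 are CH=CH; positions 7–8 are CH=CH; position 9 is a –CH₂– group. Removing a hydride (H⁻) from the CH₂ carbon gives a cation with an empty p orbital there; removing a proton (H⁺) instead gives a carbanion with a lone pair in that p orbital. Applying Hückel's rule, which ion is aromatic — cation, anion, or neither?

In both ions every ring atom is sp² and contributes a p orbital, so both rings are fully conjugated.
Cation: 4 × 2 + 0 = 8 π electrons → 4(2), antiaromatic.
Anion: 4 × 2 + 2 = 10 π electrons → 4(2)+2, aromatic.

The anion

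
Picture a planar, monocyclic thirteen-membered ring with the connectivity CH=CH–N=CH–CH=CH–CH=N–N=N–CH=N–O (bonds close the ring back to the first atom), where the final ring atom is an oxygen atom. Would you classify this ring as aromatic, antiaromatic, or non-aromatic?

The p orbitals form a continuous loop: the double-bond atoms are sp², each contributing one p electron; each =N– nitrogen is pyridine-type (lone pair in the sp² plane, one electron in the p orbital); the oxygen donates one lone pair from its p orbital. The ring is fully conjugated.
π-electron count: 6 × 2 = 12 from the double-bond units + 2 from the O atom = 14.
That gives a 4n+2 count (14, n = 3).

Aromatic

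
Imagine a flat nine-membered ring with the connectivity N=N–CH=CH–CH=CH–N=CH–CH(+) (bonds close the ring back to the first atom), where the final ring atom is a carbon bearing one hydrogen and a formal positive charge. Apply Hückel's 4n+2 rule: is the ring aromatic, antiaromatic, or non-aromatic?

Antiaromatic

The p orbitals form a continuous loop: every atom in a ring double bond is sp² and brings one electron to the p orbital; each =N– nitrogen is pyridine-type (lone pair in the sp² plane, one electron in the p orbital); the carbocation has an empty p orbital. The ring is fully conjugated.
π-electron count: 4 × 2 = 8 from the double-bond units + 0 from the CH(+) atom = 8.
8 = 4(2); a planar, fully conjugated 4n system is antiaromatic.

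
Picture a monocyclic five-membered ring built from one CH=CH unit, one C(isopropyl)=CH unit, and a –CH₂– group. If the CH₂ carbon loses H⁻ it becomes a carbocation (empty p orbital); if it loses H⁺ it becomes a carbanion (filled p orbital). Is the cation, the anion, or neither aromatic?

In both ions every ring atom is sp² and contributes a p orbital, so both rings are fully conjugated.
Cation: 2 × 2 + 0 = 4 π electrons → 4(1), antiaromatic.
Anion: 2 × 2 + 2 = 6 π electrons → 4(1)+2, aromatic.

The anion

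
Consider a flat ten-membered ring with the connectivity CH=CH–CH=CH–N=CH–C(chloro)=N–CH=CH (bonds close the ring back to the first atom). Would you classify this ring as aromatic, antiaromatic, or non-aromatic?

All ring atoms are sp² and supply a p orbital to the ring (each doubly-bonded ring atom is sp² with one p-orbital electron; each =N– nitrogen is pyridine-type (lone pair in the sp² plane, one electron in the p orbital)); the conjugation is uninterrupted.
Adding the contributions, 5 × 2 = 10 from the 5 double-bond units.
With 10 π electrons (n = 2), the Hückel 4n+2 condition holds.

Aromatic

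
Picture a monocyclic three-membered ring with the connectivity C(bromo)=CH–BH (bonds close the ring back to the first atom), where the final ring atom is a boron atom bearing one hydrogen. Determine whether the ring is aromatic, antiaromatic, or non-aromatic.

Aromatic

The p orbitals form a continuous loop: every atom in a ring double bond is sp² and brings one electron to the p orbital; the boron has an empty p orbital. The ring is fully conjugated.
π-electron count: 1 × 2 = 2 from the double-bond unit + 0 from the BH atom = 2.
That gives a 4n+2 count (2, n = 0).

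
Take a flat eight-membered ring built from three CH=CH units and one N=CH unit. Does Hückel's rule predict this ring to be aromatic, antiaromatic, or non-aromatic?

Every ring atom contributes a p orbital perpendicular to the ring (the double-bond atoms are sp², each contributing one p electron; each =N– nitrogen is pyridine-type (lone pair in the sp² plane, one electron in the p orbital)), so the π system is cyclic and fully conjugated.
π-electron count: 4 × 2 = 8 from the 4 double-bond units.
8 = 4(2); a planar, fully conjugated 4n system is antiaromatic.

Antiaromatic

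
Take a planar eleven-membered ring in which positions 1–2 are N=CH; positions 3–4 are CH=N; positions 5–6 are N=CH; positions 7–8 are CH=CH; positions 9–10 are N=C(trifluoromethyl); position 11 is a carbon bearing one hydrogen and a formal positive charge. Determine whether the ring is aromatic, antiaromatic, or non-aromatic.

Check conjugation: every atom in a ring double bond is sp² and brings one electron to the p orbital; the doubly-bonded nitrogens are pyridine-type — their lone pairs lie in the ring plane, leaving one electron in the p orbital; the carbocation has an empty p orbital — every position has a p orbital, so the cyclic π system is continuous.
π-electron count: 5 × 2 = 10 from the double-bond units + 0 from the CH(+) atom = 10.
That gives a 4n+2 count (10, n = 2).

Aromatic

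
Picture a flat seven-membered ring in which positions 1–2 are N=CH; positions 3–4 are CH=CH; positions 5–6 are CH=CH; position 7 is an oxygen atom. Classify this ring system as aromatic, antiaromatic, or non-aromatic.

Check conjugation: the double-bond atoms are sp², each contributing one p electron; the doubly-bonded nitrogens are pyridine-type — their lone pairs lie in the ring plane, leaving one electron in the p orbital; the oxygen donates one lone pair from its p orbital — every position has a p orbital, so the cyclic π system is continuous.
Adding the contributions, 3 × 2 = 6 from the double-bond units + 2 from the O atom = 8.
8 is a 4n count (n = 2), so the planar conjugated ring is antiaromatic.

Antiaromatic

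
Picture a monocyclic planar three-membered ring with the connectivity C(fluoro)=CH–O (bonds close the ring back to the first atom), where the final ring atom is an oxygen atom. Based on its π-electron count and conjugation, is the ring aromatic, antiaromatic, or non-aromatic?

Antiaromatic

The p orbitals form a continuous loop: the double-bond atoms are sp², each contributing one p electron; the oxygen donates one lone pair from its p orbital. The ring is fully conjugated.
Tallying contributions gives 1 × 2 = 2 from the double-bond unit + 2 from the O atom = 4.
A 4n π count (4, n = 1) in a planar conjugated ring means antiaromatic.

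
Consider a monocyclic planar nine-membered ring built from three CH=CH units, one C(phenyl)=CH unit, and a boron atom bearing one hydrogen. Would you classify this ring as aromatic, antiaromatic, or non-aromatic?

The p orbitals form a continuous loop: the double-bond atoms are sp², each contributing one p electron; the boron has an empty p orbital. The ring is fully conjugated.
Counting π electrons: 4 × 2 = 8 from the double-bond units + 0 from the BH atom = 8.
8 is a 4n count (n = 2), so the planar conjugated ring is antiaromatic.

Antiaromatic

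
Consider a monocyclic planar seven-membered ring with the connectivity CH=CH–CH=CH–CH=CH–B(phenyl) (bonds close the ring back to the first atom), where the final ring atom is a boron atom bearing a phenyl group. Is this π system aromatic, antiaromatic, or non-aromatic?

Aromatic

All ring atoms are sp² and supply a p orbital to the ring (each doubly-bonded ring atom is sp² with one p-orbital electron; the boron has an empty p orbital); the conjugation is uninterrupted.
Adding the contributions, 3 × 2 = 6 from the double-bond units + 0 from the B(phenyl) atom = 6.
With 6 π electrons (n = 1), the Hückel 4n+2 condition holds.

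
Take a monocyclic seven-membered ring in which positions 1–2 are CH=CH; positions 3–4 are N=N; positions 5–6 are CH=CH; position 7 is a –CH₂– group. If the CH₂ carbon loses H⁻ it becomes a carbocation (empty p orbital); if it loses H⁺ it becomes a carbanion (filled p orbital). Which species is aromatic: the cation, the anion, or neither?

In both ions every ring atom is sp² and contributes a p orbital, so both rings are fully conjugated.
Cation: 3 × 2 + 0 = 6 π electrons → 4(1)+2, aromatic.
Anion: 3 × 2 + 2 = 8 π electrons → 4(2), antiaromatic.

The cation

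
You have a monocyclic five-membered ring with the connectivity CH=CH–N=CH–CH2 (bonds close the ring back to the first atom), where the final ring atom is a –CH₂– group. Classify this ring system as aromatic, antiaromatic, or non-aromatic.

Non-aromatic

At the CH2 position, the tetrahedral CH₂ carbon is sp³ and has no p orbital in the ring π system; the ring's p-orbital overlap is broken there.
Hückel's rule only applies to fully conjugated rings, so this one is simply non-aromatic.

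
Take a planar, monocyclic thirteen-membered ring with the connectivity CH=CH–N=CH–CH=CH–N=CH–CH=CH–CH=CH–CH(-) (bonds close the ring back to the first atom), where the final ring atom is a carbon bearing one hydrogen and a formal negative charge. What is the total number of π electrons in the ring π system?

All ring atoms are sp² and supply a p orbital to the ring (the double-bond atoms are sp², each contributing one p electron; each =N– nitrogen is pyridine-type (lone pair in the sp² plane, one electron in the p orbital); the carbanion's lone pair occupies the p orbital); the conjugation is uninterrupted.
π-electron count: 6 × 2 = 12 from the double-bond units + 2 from the CH(-) atom = 14.

14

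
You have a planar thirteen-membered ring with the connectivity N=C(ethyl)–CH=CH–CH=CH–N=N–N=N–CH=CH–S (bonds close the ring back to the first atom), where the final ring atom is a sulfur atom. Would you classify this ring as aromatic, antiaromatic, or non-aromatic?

Check conjugation: each doubly-bonded ring atom is sp² with one p-orbital electron; each =N– nitrogen is pyridine-type (lone pair in the sp² plane, one electron in the p orbital); the sulfur donates one lone pair from its p orbital — every position has a p orbital, so the cyclic π system is continuous.
Tallying contributions gives 6 × 2 = 12 from the double-bond units + 2 from the S atom = 14.
14 = 4(3) + 2, which satisfies Hückel's 4n+2 rule.

Aromatic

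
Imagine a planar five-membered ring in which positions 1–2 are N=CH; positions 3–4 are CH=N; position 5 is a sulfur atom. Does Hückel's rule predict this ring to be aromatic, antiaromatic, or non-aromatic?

Check conjugation: the double-bond atoms are sp², each contributing one p electron; each =N– nitrogen is pyridine-type (lone pair in the sp² plane, one electron in the p orbital); the sulfur donates one lone pair from its p orbital — every position has a p orbital, so the cyclic π system is continuous.
Adding the contributions, 2 × 2 = 4 from the double-bond units + 2 from the S atom = 6.
Since 6 = 4·1 + 2, the ring meets the 4n+2 criterion.

Aromatic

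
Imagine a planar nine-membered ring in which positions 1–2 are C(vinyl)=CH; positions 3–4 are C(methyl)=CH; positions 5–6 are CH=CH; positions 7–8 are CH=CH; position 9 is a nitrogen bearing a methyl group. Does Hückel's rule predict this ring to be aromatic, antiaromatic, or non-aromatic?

All ring atoms are sp² and supply a p orbital to the ring (the double-bond atoms are sp², each contributing one p electron; the pyrrole-type nitrogen donates its lone pair from the p orbital); the conjugation is uninterrupted.
Counting π electrons: 4 × 2 = 8 from the double-bond units + 2 from the N(methyl) atom = 10.
Since 10 = 4·2 + 2, the ring meets the 4n+2 criterion.

Aromatic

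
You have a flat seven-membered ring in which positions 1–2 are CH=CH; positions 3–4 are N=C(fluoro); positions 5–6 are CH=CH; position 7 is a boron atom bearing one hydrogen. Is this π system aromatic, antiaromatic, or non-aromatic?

Aromatic

All ring atoms are sp² and supply a p orbital to the ring (each doubly-bonded ring atom is sp² with one p-orbital electron; each =N– nitrogen is pyridine-type (lone pair in the sp² plane, one electron in the p orbital); the boron has an empty p orbital); the conjugation is uninterrupted.
Tallying contributions gives 3 × 2 = 6 from the double-bond units + 0 from the BH atom = 6.
6 = 4(1) + 2, which satisfies Hückel's 4n+2 rule.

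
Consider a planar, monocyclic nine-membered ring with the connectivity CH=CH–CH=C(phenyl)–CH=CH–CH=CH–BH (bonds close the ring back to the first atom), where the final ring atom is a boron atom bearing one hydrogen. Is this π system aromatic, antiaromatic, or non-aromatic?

Every ring atom contributes a p orbital perpendicular to the ring (each doubly-bonded ring atom is sp² with one p-orbital electron; the boron has an empty p orbital), so the π system is cyclic and fully conjugated.
π-electron count: 4 × 2 = 8 from the double-bond units + 0 from the BH atom = 8.
A 4n π count (8, n = 2) in a planar conjugated ring means antiaromatic.

Antiaromatic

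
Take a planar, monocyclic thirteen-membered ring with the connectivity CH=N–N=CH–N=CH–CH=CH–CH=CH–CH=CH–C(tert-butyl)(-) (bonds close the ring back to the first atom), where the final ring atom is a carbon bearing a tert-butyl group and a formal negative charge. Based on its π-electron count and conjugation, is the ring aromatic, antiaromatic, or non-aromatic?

Every ring atom contributes a p orbital perpendicular to the ring (the double-bond atoms are sp², each contributing one p electron; each =N– nitrogen is pyridine-type (lone pair in the sp² plane, one electron in the p orbital); the carbanion's lone pair occupies the p orbital), so the π system is cyclic and fully conjugated.
π-electron count: 6 × 2 = 12 from the double-bond units + 2 from the C(tert-butyl)(-) atom = 14.
14 = 4(3) + 2, which satisfies Hückel's 4n+2 rule.

Aromatic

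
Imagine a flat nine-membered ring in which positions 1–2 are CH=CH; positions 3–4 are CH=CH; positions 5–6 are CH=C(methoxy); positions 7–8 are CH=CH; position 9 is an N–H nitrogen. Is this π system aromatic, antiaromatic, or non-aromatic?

Check conjugation: the double-bond atoms are sp², each contributing one p electron; the pyrrole-type nitrogen donates its lone pair from the p orbital — every position has a p orbital, so the cyclic π system is continuous.
Adding the contributions, 4 × 2 = 8 from the double-bond units + 2 from the NH atom = 10.
That gives a 4n+2 count (10, n = 2).

Aromatic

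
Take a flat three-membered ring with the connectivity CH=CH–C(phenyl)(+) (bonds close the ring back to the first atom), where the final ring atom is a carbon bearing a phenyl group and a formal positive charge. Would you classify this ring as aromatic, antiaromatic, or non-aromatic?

Aromatic

Every ring atom contributes a p orbital perpendicular to the ring (each doubly-bonded ring atom is sp² with one p-orbital electron; the carbocation has an empty p orbital), so the π system is cyclic and fully conjugated.
Counting π electrons: 1 × 2 = 2 from the double-bond unit + 0 from the C(phenyl)(+) atom = 2.
2 = 4(0) + 2, which satisfies Hückel's 4n+2 rule.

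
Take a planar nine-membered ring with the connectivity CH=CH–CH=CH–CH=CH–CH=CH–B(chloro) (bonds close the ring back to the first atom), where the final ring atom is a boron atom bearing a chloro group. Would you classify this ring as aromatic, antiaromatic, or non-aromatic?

Antiaromatic

Every ring atom contributes a p orbital perpendicular to the ring (each doubly-bonded ring atom is sp² with one p-orbital electron; the boron has an empty p orbital), so the π system is cyclic and fully conjugated.
Adding the contributions, 4 × 2 = 8 from the double-bond units + 0 from the B(chloro) atom = 8.
8 = 4(2); a planar, fully conjugated 4n system is antiaromatic.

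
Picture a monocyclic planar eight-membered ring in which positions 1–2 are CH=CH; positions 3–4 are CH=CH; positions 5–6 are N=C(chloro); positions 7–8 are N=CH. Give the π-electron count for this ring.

8

The p orbitals form a continuous loop: every atom in a ring double bond is sp² and brings one electron to the p orbital; each sp² =N– keeps its lone pair in-plane and puts one electron into the π system. The ring is fully conjugated.
Counting π electrons: 4 × 2 = 8 from the 4 double-bond units.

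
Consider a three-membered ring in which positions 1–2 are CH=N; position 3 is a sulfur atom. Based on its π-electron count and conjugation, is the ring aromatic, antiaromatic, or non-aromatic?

Check conjugation: the double-bond atoms are sp², each contributing one p electron; each sp² =N– keeps its lone pair in-plane and puts one electron into the π system; the sulfur donates one lone pair from its p orbital — every position has a p orbital, so the cyclic π system is continuous.
π-electron count: 1 × 2 = 2 from the double-bond unit + 2 from the S atom = 4.
4 is a 4n count (n = 1), so the planar conjugated ring is antiaromatic.

Antiaromatic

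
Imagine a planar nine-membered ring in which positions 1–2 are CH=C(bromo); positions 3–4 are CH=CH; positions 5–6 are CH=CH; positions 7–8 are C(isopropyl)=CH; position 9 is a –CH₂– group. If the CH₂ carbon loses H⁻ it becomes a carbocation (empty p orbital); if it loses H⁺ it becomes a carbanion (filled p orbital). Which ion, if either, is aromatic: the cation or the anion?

The anion

Both ions have a continuous loop of p orbitals — each ring atom is sp².
Cation: 4 × 2 + 0 = 8 π electrons → 4(2), antiaromatic.
Anion: 4 × 2 + 2 = 10 π electrons → 4(2)+2, aromatic.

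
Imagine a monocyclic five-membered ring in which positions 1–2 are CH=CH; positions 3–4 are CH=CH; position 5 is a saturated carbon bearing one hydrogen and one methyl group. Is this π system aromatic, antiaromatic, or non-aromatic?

The CH(methyl) carbon is saturated: that saturated carbon is sp³ and has no p orbital in the ring π system. Conjugation is not continuous around the ring.
Without a continuous loop of overlapping p orbitals the Hückel electron count never comes into play.

Non-aromatic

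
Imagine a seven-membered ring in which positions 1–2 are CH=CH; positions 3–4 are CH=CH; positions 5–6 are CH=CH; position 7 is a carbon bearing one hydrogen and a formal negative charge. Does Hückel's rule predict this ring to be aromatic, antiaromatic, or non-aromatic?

Antiaromatic

All ring atoms are sp² and supply a p orbital to the ring (each doubly-bonded ring atom is sp² with one p-orbital electron; the carbanion's lone pair occupies the p orbital); the conjugation is uninterrupted.
Adding the contributions, 3 × 2 = 6 from the double-bond units + 2 from the CH(-) atom = 8.
With 8 = 4·2 π electrons, Hückel's rule classifies the planar ring as antiaromatic.
(This ring is the cycloheptatrienyl anion.)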